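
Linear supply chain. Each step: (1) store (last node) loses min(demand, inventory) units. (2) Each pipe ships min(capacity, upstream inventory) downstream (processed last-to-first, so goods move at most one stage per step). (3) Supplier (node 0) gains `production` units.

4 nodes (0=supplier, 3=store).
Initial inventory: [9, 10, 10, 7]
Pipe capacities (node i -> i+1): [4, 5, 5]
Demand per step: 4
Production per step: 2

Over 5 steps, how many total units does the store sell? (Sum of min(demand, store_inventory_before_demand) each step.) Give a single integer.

Step 1: sold=4 (running total=4) -> [7 9 10 8]
Step 2: sold=4 (running total=8) -> [5 8 10 9]
Step 3: sold=4 (running total=12) -> [3 7 10 10]
Step 4: sold=4 (running total=16) -> [2 5 10 11]
Step 5: sold=4 (running total=20) -> [2 2 10 12]

Answer: 20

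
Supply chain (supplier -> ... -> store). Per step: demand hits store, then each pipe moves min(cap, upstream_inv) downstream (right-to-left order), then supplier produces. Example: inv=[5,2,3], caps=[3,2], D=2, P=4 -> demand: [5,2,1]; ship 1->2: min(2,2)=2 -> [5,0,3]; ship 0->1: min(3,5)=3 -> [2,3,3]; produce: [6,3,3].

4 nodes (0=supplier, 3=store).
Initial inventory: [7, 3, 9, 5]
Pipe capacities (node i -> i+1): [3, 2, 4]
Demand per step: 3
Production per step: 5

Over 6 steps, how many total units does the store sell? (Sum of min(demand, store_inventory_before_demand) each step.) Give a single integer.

Answer: 18

Derivation:
Step 1: sold=3 (running total=3) -> [9 4 7 6]
Step 2: sold=3 (running total=6) -> [11 5 5 7]
Step 3: sold=3 (running total=9) -> [13 6 3 8]
Step 4: sold=3 (running total=12) -> [15 7 2 8]
Step 5: sold=3 (running total=15) -> [17 8 2 7]
Step 6: sold=3 (running total=18) -> [19 9 2 6]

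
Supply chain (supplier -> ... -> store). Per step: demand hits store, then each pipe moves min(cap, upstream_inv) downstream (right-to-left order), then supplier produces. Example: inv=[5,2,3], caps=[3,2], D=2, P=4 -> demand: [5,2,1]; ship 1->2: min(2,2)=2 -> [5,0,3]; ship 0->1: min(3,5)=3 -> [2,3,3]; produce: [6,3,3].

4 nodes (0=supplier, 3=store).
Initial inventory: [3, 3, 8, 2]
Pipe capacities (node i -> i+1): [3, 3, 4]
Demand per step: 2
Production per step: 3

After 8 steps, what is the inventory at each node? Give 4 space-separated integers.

Step 1: demand=2,sold=2 ship[2->3]=4 ship[1->2]=3 ship[0->1]=3 prod=3 -> inv=[3 3 7 4]
Step 2: demand=2,sold=2 ship[2->3]=4 ship[1->2]=3 ship[0->1]=3 prod=3 -> inv=[3 3 6 6]
Step 3: demand=2,sold=2 ship[2->3]=4 ship[1->2]=3 ship[0->1]=3 prod=3 -> inv=[3 3 5 8]
Step 4: demand=2,sold=2 ship[2->3]=4 ship[1->2]=3 ship[0->1]=3 prod=3 -> inv=[3 3 4 10]
Step 5: demand=2,sold=2 ship[2->3]=4 ship[1->2]=3 ship[0->1]=3 prod=3 -> inv=[3 3 3 12]
Step 6: demand=2,sold=2 ship[2->3]=3 ship[1->2]=3 ship[0->1]=3 prod=3 -> inv=[3 3 3 13]
Step 7: demand=2,sold=2 ship[2->3]=3 ship[1->2]=3 ship[0->1]=3 prod=3 -> inv=[3 3 3 14]
Step 8: demand=2,sold=2 ship[2->3]=3 ship[1->2]=3 ship[0->1]=3 prod=3 -> inv=[3 3 3 15]

3 3 3 15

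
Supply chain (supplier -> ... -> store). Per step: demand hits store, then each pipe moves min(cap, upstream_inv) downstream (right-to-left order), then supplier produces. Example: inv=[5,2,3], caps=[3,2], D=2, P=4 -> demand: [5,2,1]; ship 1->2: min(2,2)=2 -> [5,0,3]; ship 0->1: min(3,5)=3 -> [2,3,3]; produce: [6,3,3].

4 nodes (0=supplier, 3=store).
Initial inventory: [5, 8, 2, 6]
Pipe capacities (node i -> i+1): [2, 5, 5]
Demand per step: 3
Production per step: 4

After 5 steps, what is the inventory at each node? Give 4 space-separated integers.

Step 1: demand=3,sold=3 ship[2->3]=2 ship[1->2]=5 ship[0->1]=2 prod=4 -> inv=[7 5 5 5]
Step 2: demand=3,sold=3 ship[2->3]=5 ship[1->2]=5 ship[0->1]=2 prod=4 -> inv=[9 2 5 7]
Step 3: demand=3,sold=3 ship[2->3]=5 ship[1->2]=2 ship[0->1]=2 prod=4 -> inv=[11 2 2 9]
Step 4: demand=3,sold=3 ship[2->3]=2 ship[1->2]=2 ship[0->1]=2 prod=4 -> inv=[13 2 2 8]
Step 5: demand=3,sold=3 ship[2->3]=2 ship[1->2]=2 ship[0->1]=2 prod=4 -> inv=[15 2 2 7]

15 2 2 7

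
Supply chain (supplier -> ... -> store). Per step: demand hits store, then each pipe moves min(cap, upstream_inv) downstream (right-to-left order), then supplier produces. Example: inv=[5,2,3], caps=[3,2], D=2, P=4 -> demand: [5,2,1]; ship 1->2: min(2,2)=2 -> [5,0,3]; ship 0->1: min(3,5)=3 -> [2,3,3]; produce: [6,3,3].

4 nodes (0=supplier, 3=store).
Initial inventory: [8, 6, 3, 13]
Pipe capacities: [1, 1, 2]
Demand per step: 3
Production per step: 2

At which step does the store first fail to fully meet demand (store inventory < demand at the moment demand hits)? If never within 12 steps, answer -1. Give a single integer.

Step 1: demand=3,sold=3 ship[2->3]=2 ship[1->2]=1 ship[0->1]=1 prod=2 -> [9 6 2 12]
Step 2: demand=3,sold=3 ship[2->3]=2 ship[1->2]=1 ship[0->1]=1 prod=2 -> [10 6 1 11]
Step 3: demand=3,sold=3 ship[2->3]=1 ship[1->2]=1 ship[0->1]=1 prod=2 -> [11 6 1 9]
Step 4: demand=3,sold=3 ship[2->3]=1 ship[1->2]=1 ship[0->1]=1 prod=2 -> [12 6 1 7]
Step 5: demand=3,sold=3 ship[2->3]=1 ship[1->2]=1 ship[0->1]=1 prod=2 -> [13 6 1 5]
Step 6: demand=3,sold=3 ship[2->3]=1 ship[1->2]=1 ship[0->1]=1 prod=2 -> [14 6 1 3]
Step 7: demand=3,sold=3 ship[2->3]=1 ship[1->2]=1 ship[0->1]=1 prod=2 -> [15 6 1 1]
Step 8: demand=3,sold=1 ship[2->3]=1 ship[1->2]=1 ship[0->1]=1 prod=2 -> [16 6 1 1]
Step 9: demand=3,sold=1 ship[2->3]=1 ship[1->2]=1 ship[0->1]=1 prod=2 -> [17 6 1 1]
Step 10: demand=3,sold=1 ship[2->3]=1 ship[1->2]=1 ship[0->1]=1 prod=2 -> [18 6 1 1]
Step 11: demand=3,sold=1 ship[2->3]=1 ship[1->2]=1 ship[0->1]=1 prod=2 -> [19 6 1 1]
Step 12: demand=3,sold=1 ship[2->3]=1 ship[1->2]=1 ship[0->1]=1 prod=2 -> [20 6 1 1]
First stockout at step 8

8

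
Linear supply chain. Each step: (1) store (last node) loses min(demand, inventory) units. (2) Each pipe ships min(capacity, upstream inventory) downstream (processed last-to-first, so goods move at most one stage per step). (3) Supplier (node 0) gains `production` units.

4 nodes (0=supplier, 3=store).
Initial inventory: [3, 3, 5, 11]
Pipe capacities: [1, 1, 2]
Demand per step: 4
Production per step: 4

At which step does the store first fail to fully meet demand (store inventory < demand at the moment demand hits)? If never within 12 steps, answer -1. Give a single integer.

Step 1: demand=4,sold=4 ship[2->3]=2 ship[1->2]=1 ship[0->1]=1 prod=4 -> [6 3 4 9]
Step 2: demand=4,sold=4 ship[2->3]=2 ship[1->2]=1 ship[0->1]=1 prod=4 -> [9 3 3 7]
Step 3: demand=4,sold=4 ship[2->3]=2 ship[1->2]=1 ship[0->1]=1 prod=4 -> [12 3 2 5]
Step 4: demand=4,sold=4 ship[2->3]=2 ship[1->2]=1 ship[0->1]=1 prod=4 -> [15 3 1 3]
Step 5: demand=4,sold=3 ship[2->3]=1 ship[1->2]=1 ship[0->1]=1 prod=4 -> [18 3 1 1]
Step 6: demand=4,sold=1 ship[2->3]=1 ship[1->2]=1 ship[0->1]=1 prod=4 -> [21 3 1 1]
Step 7: demand=4,sold=1 ship[2->3]=1 ship[1->2]=1 ship[0->1]=1 prod=4 -> [24 3 1 1]
Step 8: demand=4,sold=1 ship[2->3]=1 ship[1->2]=1 ship[0->1]=1 prod=4 -> [27 3 1 1]
Step 9: demand=4,sold=1 ship[2->3]=1 ship[1->2]=1 ship[0->1]=1 prod=4 -> [30 3 1 1]
Step 10: demand=4,sold=1 ship[2->3]=1 ship[1->2]=1 ship[0->1]=1 prod=4 -> [33 3 1 1]
Step 11: demand=4,sold=1 ship[2->3]=1 ship[1->2]=1 ship[0->1]=1 prod=4 -> [36 3 1 1]
Step 12: demand=4,sold=1 ship[2->3]=1 ship[1->2]=1 ship[0->1]=1 prod=4 -> [39 3 1 1]
First stockout at step 5

5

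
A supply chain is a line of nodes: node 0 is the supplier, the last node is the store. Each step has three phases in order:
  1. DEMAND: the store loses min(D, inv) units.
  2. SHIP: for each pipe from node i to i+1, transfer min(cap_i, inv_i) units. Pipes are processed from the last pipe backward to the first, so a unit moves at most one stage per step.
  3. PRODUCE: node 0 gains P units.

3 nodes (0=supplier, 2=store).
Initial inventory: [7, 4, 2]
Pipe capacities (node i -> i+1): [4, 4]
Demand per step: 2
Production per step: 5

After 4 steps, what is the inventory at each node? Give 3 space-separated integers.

Step 1: demand=2,sold=2 ship[1->2]=4 ship[0->1]=4 prod=5 -> inv=[8 4 4]
Step 2: demand=2,sold=2 ship[1->2]=4 ship[0->1]=4 prod=5 -> inv=[9 4 6]
Step 3: demand=2,sold=2 ship[1->2]=4 ship[0->1]=4 prod=5 -> inv=[10 4 8]
Step 4: demand=2,sold=2 ship[1->2]=4 ship[0->1]=4 prod=5 -> inv=[11 4 10]

11 4 10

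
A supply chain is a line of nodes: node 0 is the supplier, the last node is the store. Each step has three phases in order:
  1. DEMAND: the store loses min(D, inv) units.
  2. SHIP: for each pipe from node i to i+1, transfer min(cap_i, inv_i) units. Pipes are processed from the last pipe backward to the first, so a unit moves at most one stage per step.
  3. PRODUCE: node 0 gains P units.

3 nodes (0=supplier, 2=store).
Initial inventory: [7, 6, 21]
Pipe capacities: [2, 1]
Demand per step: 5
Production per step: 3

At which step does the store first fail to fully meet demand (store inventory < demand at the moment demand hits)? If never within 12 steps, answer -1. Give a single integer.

Step 1: demand=5,sold=5 ship[1->2]=1 ship[0->1]=2 prod=3 -> [8 7 17]
Step 2: demand=5,sold=5 ship[1->2]=1 ship[0->1]=2 prod=3 -> [9 8 13]
Step 3: demand=5,sold=5 ship[1->2]=1 ship[0->1]=2 prod=3 -> [10 9 9]
Step 4: demand=5,sold=5 ship[1->2]=1 ship[0->1]=2 prod=3 -> [11 10 5]
Step 5: demand=5,sold=5 ship[1->2]=1 ship[0->1]=2 prod=3 -> [12 11 1]
Step 6: demand=5,sold=1 ship[1->2]=1 ship[0->1]=2 prod=3 -> [13 12 1]
Step 7: demand=5,sold=1 ship[1->2]=1 ship[0->1]=2 prod=3 -> [14 13 1]
Step 8: demand=5,sold=1 ship[1->2]=1 ship[0->1]=2 prod=3 -> [15 14 1]
Step 9: demand=5,sold=1 ship[1->2]=1 ship[0->1]=2 prod=3 -> [16 15 1]
Step 10: demand=5,sold=1 ship[1->2]=1 ship[0->1]=2 prod=3 -> [17 16 1]
Step 11: demand=5,sold=1 ship[1->2]=1 ship[0->1]=2 prod=3 -> [18 17 1]
Step 12: demand=5,sold=1 ship[1->2]=1 ship[0->1]=2 prod=3 -> [19 18 1]
First stockout at step 6

6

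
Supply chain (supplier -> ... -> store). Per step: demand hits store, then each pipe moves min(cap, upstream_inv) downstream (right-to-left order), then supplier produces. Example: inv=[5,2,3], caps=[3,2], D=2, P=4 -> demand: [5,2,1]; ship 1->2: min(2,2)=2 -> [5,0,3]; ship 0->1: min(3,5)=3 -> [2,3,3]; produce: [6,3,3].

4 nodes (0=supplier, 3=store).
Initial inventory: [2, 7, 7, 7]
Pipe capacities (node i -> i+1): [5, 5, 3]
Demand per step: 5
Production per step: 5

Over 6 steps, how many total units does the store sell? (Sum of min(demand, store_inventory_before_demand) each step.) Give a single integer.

Step 1: sold=5 (running total=5) -> [5 4 9 5]
Step 2: sold=5 (running total=10) -> [5 5 10 3]
Step 3: sold=3 (running total=13) -> [5 5 12 3]
Step 4: sold=3 (running total=16) -> [5 5 14 3]
Step 5: sold=3 (running total=19) -> [5 5 16 3]
Step 6: sold=3 (running total=22) -> [5 5 18 3]

Answer: 22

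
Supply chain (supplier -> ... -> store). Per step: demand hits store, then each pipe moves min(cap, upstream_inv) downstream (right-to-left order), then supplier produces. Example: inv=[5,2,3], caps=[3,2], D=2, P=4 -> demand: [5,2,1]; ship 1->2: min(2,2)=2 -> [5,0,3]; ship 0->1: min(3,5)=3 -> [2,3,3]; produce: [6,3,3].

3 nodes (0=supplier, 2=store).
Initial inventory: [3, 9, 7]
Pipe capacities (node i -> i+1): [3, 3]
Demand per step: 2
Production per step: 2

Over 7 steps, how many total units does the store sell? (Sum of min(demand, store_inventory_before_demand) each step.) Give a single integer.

Step 1: sold=2 (running total=2) -> [2 9 8]
Step 2: sold=2 (running total=4) -> [2 8 9]
Step 3: sold=2 (running total=6) -> [2 7 10]
Step 4: sold=2 (running total=8) -> [2 6 11]
Step 5: sold=2 (running total=10) -> [2 5 12]
Step 6: sold=2 (running total=12) -> [2 4 13]
Step 7: sold=2 (running total=14) -> [2 3 14]

Answer: 14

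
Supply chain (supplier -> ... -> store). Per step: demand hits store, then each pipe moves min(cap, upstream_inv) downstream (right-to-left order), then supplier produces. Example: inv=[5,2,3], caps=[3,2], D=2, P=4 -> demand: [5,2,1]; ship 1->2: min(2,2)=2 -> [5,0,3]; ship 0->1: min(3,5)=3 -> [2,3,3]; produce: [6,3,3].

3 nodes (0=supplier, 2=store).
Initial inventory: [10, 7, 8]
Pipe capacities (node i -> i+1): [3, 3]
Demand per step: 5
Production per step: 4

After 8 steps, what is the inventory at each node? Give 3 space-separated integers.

Step 1: demand=5,sold=5 ship[1->2]=3 ship[0->1]=3 prod=4 -> inv=[11 7 6]
Step 2: demand=5,sold=5 ship[1->2]=3 ship[0->1]=3 prod=4 -> inv=[12 7 4]
Step 3: demand=5,sold=4 ship[1->2]=3 ship[0->1]=3 prod=4 -> inv=[13 7 3]
Step 4: demand=5,sold=3 ship[1->2]=3 ship[0->1]=3 prod=4 -> inv=[14 7 3]
Step 5: demand=5,sold=3 ship[1->2]=3 ship[0->1]=3 prod=4 -> inv=[15 7 3]
Step 6: demand=5,sold=3 ship[1->2]=3 ship[0->1]=3 prod=4 -> inv=[16 7 3]
Step 7: demand=5,sold=3 ship[1->2]=3 ship[0->1]=3 prod=4 -> inv=[17 7 3]
Step 8: demand=5,sold=3 ship[1->2]=3 ship[0->1]=3 prod=4 -> inv=[18 7 3]

18 7 3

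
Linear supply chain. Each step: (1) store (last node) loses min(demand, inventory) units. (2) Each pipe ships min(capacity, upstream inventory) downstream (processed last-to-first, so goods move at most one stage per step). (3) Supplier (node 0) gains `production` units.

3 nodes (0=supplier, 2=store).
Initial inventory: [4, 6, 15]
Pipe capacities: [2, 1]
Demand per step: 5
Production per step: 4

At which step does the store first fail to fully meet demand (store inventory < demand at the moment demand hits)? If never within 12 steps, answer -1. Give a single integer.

Step 1: demand=5,sold=5 ship[1->2]=1 ship[0->1]=2 prod=4 -> [6 7 11]
Step 2: demand=5,sold=5 ship[1->2]=1 ship[0->1]=2 prod=4 -> [8 8 7]
Step 3: demand=5,sold=5 ship[1->2]=1 ship[0->1]=2 prod=4 -> [10 9 3]
Step 4: demand=5,sold=3 ship[1->2]=1 ship[0->1]=2 prod=4 -> [12 10 1]
Step 5: demand=5,sold=1 ship[1->2]=1 ship[0->1]=2 prod=4 -> [14 11 1]
Step 6: demand=5,sold=1 ship[1->2]=1 ship[0->1]=2 prod=4 -> [16 12 1]
Step 7: demand=5,sold=1 ship[1->2]=1 ship[0->1]=2 prod=4 -> [18 13 1]
Step 8: demand=5,sold=1 ship[1->2]=1 ship[0->1]=2 prod=4 -> [20 14 1]
Step 9: demand=5,sold=1 ship[1->2]=1 ship[0->1]=2 prod=4 -> [22 15 1]
Step 10: demand=5,sold=1 ship[1->2]=1 ship[0->1]=2 prod=4 -> [24 16 1]
Step 11: demand=5,sold=1 ship[1->2]=1 ship[0->1]=2 prod=4 -> [26 17 1]
Step 12: demand=5,sold=1 ship[1->2]=1 ship[0->1]=2 prod=4 -> [28 18 1]
First stockout at step 4

4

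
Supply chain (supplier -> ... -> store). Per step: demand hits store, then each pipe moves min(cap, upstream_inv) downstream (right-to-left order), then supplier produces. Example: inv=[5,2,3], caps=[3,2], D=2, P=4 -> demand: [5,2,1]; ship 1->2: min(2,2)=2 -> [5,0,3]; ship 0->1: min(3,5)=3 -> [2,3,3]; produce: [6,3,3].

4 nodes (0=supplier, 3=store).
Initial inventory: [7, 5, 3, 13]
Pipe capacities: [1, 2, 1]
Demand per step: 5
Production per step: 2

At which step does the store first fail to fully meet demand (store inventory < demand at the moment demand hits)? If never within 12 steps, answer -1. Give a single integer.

Step 1: demand=5,sold=5 ship[2->3]=1 ship[1->2]=2 ship[0->1]=1 prod=2 -> [8 4 4 9]
Step 2: demand=5,sold=5 ship[2->3]=1 ship[1->2]=2 ship[0->1]=1 prod=2 -> [9 3 5 5]
Step 3: demand=5,sold=5 ship[2->3]=1 ship[1->2]=2 ship[0->1]=1 prod=2 -> [10 2 6 1]
Step 4: demand=5,sold=1 ship[2->3]=1 ship[1->2]=2 ship[0->1]=1 prod=2 -> [11 1 7 1]
Step 5: demand=5,sold=1 ship[2->3]=1 ship[1->2]=1 ship[0->1]=1 prod=2 -> [12 1 7 1]
Step 6: demand=5,sold=1 ship[2->3]=1 ship[1->2]=1 ship[0->1]=1 prod=2 -> [13 1 7 1]
Step 7: demand=5,sold=1 ship[2->3]=1 ship[1->2]=1 ship[0->1]=1 prod=2 -> [14 1 7 1]
Step 8: demand=5,sold=1 ship[2->3]=1 ship[1->2]=1 ship[0->1]=1 prod=2 -> [15 1 7 1]
Step 9: demand=5,sold=1 ship[2->3]=1 ship[1->2]=1 ship[0->1]=1 prod=2 -> [16 1 7 1]
Step 10: demand=5,sold=1 ship[2->3]=1 ship[1->2]=1 ship[0->1]=1 prod=2 -> [17 1 7 1]
Step 11: demand=5,sold=1 ship[2->3]=1 ship[1->2]=1 ship[0->1]=1 prod=2 -> [18 1 7 1]
Step 12: demand=5,sold=1 ship[2->3]=1 ship[1->2]=1 ship[0->1]=1 prod=2 -> [19 1 7 1]
First stockout at step 4

4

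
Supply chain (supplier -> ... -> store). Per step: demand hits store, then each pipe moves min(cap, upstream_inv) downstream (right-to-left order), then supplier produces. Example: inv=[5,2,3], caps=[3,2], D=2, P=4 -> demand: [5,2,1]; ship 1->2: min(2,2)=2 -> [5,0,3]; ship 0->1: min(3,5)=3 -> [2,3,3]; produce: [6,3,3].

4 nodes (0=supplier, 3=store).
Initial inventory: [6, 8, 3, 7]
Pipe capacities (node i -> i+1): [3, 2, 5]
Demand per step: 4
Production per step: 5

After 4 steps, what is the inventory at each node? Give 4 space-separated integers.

Step 1: demand=4,sold=4 ship[2->3]=3 ship[1->2]=2 ship[0->1]=3 prod=5 -> inv=[8 9 2 6]
Step 2: demand=4,sold=4 ship[2->3]=2 ship[1->2]=2 ship[0->1]=3 prod=5 -> inv=[10 10 2 4]
Step 3: demand=4,sold=4 ship[2->3]=2 ship[1->2]=2 ship[0->1]=3 prod=5 -> inv=[12 11 2 2]
Step 4: demand=4,sold=2 ship[2->3]=2 ship[1->2]=2 ship[0->1]=3 prod=5 -> inv=[14 12 2 2]

14 12 2 2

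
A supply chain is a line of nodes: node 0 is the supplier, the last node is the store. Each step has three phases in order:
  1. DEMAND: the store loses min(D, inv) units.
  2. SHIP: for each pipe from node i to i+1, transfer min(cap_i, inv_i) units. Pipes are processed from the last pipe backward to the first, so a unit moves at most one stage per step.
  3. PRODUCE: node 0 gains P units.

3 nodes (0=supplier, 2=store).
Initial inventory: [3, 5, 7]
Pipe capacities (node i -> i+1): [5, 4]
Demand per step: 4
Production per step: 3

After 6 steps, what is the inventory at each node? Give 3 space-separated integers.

Step 1: demand=4,sold=4 ship[1->2]=4 ship[0->1]=3 prod=3 -> inv=[3 4 7]
Step 2: demand=4,sold=4 ship[1->2]=4 ship[0->1]=3 prod=3 -> inv=[3 3 7]
Step 3: demand=4,sold=4 ship[1->2]=3 ship[0->1]=3 prod=3 -> inv=[3 3 6]
Step 4: demand=4,sold=4 ship[1->2]=3 ship[0->1]=3 prod=3 -> inv=[3 3 5]
Step 5: demand=4,sold=4 ship[1->2]=3 ship[0->1]=3 prod=3 -> inv=[3 3 4]
Step 6: demand=4,sold=4 ship[1->2]=3 ship[0->1]=3 prod=3 -> inv=[3 3 3]

3 3 3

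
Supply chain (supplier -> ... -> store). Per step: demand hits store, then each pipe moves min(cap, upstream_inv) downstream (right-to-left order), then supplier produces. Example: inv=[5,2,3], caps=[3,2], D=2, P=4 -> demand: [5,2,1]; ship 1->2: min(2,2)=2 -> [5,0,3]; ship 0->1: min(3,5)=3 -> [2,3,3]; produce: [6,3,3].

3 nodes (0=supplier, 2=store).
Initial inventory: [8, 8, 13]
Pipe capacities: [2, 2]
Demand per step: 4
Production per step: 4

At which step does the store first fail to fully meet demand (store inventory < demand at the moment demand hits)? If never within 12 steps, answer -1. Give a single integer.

Step 1: demand=4,sold=4 ship[1->2]=2 ship[0->1]=2 prod=4 -> [10 8 11]
Step 2: demand=4,sold=4 ship[1->2]=2 ship[0->1]=2 prod=4 -> [12 8 9]
Step 3: demand=4,sold=4 ship[1->2]=2 ship[0->1]=2 prod=4 -> [14 8 7]
Step 4: demand=4,sold=4 ship[1->2]=2 ship[0->1]=2 prod=4 -> [16 8 5]
Step 5: demand=4,sold=4 ship[1->2]=2 ship[0->1]=2 prod=4 -> [18 8 3]
Step 6: demand=4,sold=3 ship[1->2]=2 ship[0->1]=2 prod=4 -> [20 8 2]
Step 7: demand=4,sold=2 ship[1->2]=2 ship[0->1]=2 prod=4 -> [22 8 2]
Step 8: demand=4,sold=2 ship[1->2]=2 ship[0->1]=2 prod=4 -> [24 8 2]
Step 9: demand=4,sold=2 ship[1->2]=2 ship[0->1]=2 prod=4 -> [26 8 2]
Step 10: demand=4,sold=2 ship[1->2]=2 ship[0->1]=2 prod=4 -> [28 8 2]
Step 11: demand=4,sold=2 ship[1->2]=2 ship[0->1]=2 prod=4 -> [30 8 2]
Step 12: demand=4,sold=2 ship[1->2]=2 ship[0->1]=2 prod=4 -> [32 8 2]
First stockout at step 6

6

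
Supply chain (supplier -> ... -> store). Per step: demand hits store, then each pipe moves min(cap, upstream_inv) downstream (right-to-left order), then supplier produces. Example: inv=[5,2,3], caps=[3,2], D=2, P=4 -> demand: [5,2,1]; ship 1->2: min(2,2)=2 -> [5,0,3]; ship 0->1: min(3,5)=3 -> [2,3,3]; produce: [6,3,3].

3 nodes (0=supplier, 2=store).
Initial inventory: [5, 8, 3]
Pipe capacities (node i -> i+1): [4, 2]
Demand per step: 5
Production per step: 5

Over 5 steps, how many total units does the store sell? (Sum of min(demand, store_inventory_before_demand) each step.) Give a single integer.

Answer: 11

Derivation:
Step 1: sold=3 (running total=3) -> [6 10 2]
Step 2: sold=2 (running total=5) -> [7 12 2]
Step 3: sold=2 (running total=7) -> [8 14 2]
Step 4: sold=2 (running total=9) -> [9 16 2]
Step 5: sold=2 (running total=11) -> [10 18 2]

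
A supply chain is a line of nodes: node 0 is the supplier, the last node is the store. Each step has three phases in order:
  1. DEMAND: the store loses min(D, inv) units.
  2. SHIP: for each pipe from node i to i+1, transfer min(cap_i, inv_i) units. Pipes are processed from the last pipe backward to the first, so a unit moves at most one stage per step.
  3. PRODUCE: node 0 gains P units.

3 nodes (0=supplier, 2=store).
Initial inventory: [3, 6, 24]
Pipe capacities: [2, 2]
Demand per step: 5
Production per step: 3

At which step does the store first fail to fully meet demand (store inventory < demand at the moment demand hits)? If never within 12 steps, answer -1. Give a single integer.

Step 1: demand=5,sold=5 ship[1->2]=2 ship[0->1]=2 prod=3 -> [4 6 21]
Step 2: demand=5,sold=5 ship[1->2]=2 ship[0->1]=2 prod=3 -> [5 6 18]
Step 3: demand=5,sold=5 ship[1->2]=2 ship[0->1]=2 prod=3 -> [6 6 15]
Step 4: demand=5,sold=5 ship[1->2]=2 ship[0->1]=2 prod=3 -> [7 6 12]
Step 5: demand=5,sold=5 ship[1->2]=2 ship[0->1]=2 prod=3 -> [8 6 9]
Step 6: demand=5,sold=5 ship[1->2]=2 ship[0->1]=2 prod=3 -> [9 6 6]
Step 7: demand=5,sold=5 ship[1->2]=2 ship[0->1]=2 prod=3 -> [10 6 3]
Step 8: demand=5,sold=3 ship[1->2]=2 ship[0->1]=2 prod=3 -> [11 6 2]
Step 9: demand=5,sold=2 ship[1->2]=2 ship[0->1]=2 prod=3 -> [12 6 2]
Step 10: demand=5,sold=2 ship[1->2]=2 ship[0->1]=2 prod=3 -> [13 6 2]
Step 11: demand=5,sold=2 ship[1->2]=2 ship[0->1]=2 prod=3 -> [14 6 2]
Step 12: demand=5,sold=2 ship[1->2]=2 ship[0->1]=2 prod=3 -> [15 6 2]
First stockout at step 8

8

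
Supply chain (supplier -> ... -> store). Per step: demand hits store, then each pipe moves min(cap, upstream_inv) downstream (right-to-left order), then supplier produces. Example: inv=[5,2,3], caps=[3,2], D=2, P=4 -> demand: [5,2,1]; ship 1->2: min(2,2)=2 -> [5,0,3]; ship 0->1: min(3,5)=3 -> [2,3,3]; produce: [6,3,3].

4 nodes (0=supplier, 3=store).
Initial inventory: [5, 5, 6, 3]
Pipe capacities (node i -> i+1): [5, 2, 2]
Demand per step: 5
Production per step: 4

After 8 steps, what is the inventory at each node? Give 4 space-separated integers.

Step 1: demand=5,sold=3 ship[2->3]=2 ship[1->2]=2 ship[0->1]=5 prod=4 -> inv=[4 8 6 2]
Step 2: demand=5,sold=2 ship[2->3]=2 ship[1->2]=2 ship[0->1]=4 prod=4 -> inv=[4 10 6 2]
Step 3: demand=5,sold=2 ship[2->3]=2 ship[1->2]=2 ship[0->1]=4 prod=4 -> inv=[4 12 6 2]
Step 4: demand=5,sold=2 ship[2->3]=2 ship[1->2]=2 ship[0->1]=4 prod=4 -> inv=[4 14 6 2]
Step 5: demand=5,sold=2 ship[2->3]=2 ship[1->2]=2 ship[0->1]=4 prod=4 -> inv=[4 16 6 2]
Step 6: demand=5,sold=2 ship[2->3]=2 ship[1->2]=2 ship[0->1]=4 prod=4 -> inv=[4 18 6 2]
Step 7: demand=5,sold=2 ship[2->3]=2 ship[1->2]=2 ship[0->1]=4 prod=4 -> inv=[4 20 6 2]
Step 8: demand=5,sold=2 ship[2->3]=2 ship[1->2]=2 ship[0->1]=4 prod=4 -> inv=[4 22 6 2]

4 22 6 2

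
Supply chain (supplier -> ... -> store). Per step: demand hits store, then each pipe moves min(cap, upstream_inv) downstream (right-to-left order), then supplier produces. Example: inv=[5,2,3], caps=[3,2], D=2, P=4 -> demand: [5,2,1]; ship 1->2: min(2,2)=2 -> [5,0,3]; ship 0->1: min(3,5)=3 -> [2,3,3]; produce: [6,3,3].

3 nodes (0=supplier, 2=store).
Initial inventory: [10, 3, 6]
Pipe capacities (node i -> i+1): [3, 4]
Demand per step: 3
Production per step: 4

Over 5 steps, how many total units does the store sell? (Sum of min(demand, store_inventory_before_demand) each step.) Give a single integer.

Answer: 15

Derivation:
Step 1: sold=3 (running total=3) -> [11 3 6]
Step 2: sold=3 (running total=6) -> [12 3 6]
Step 3: sold=3 (running total=9) -> [13 3 6]
Step 4: sold=3 (running total=12) -> [14 3 6]
Step 5: sold=3 (running total=15) -> [15 3 6]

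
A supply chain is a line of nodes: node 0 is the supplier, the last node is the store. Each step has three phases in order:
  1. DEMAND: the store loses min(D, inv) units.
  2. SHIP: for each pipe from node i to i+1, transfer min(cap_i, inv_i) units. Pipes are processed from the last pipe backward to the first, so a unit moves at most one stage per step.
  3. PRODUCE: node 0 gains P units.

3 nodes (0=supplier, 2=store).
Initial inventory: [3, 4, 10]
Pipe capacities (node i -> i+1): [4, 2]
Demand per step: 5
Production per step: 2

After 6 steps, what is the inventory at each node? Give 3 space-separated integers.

Step 1: demand=5,sold=5 ship[1->2]=2 ship[0->1]=3 prod=2 -> inv=[2 5 7]
Step 2: demand=5,sold=5 ship[1->2]=2 ship[0->1]=2 prod=2 -> inv=[2 5 4]
Step 3: demand=5,sold=4 ship[1->2]=2 ship[0->1]=2 prod=2 -> inv=[2 5 2]
Step 4: demand=5,sold=2 ship[1->2]=2 ship[0->1]=2 prod=2 -> inv=[2 5 2]
Step 5: demand=5,sold=2 ship[1->2]=2 ship[0->1]=2 prod=2 -> inv=[2 5 2]
Step 6: demand=5,sold=2 ship[1->2]=2 ship[0->1]=2 prod=2 -> inv=[2 5 2]

2 5 2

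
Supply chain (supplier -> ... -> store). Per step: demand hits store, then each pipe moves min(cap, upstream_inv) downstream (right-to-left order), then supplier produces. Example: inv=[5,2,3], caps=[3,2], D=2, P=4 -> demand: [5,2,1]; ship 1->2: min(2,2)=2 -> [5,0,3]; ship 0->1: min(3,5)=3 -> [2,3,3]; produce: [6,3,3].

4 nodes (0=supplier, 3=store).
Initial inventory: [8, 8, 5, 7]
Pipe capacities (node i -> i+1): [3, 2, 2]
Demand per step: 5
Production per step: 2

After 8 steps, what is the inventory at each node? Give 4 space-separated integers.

Step 1: demand=5,sold=5 ship[2->3]=2 ship[1->2]=2 ship[0->1]=3 prod=2 -> inv=[7 9 5 4]
Step 2: demand=5,sold=4 ship[2->3]=2 ship[1->2]=2 ship[0->1]=3 prod=2 -> inv=[6 10 5 2]
Step 3: demand=5,sold=2 ship[2->3]=2 ship[1->2]=2 ship[0->1]=3 prod=2 -> inv=[5 11 5 2]
Step 4: demand=5,sold=2 ship[2->3]=2 ship[1->2]=2 ship[0->1]=3 prod=2 -> inv=[4 12 5 2]
Step 5: demand=5,sold=2 ship[2->3]=2 ship[1->2]=2 ship[0->1]=3 prod=2 -> inv=[3 13 5 2]
Step 6: demand=5,sold=2 ship[2->3]=2 ship[1->2]=2 ship[0->1]=3 prod=2 -> inv=[2 14 5 2]
Step 7: demand=5,sold=2 ship[2->3]=2 ship[1->2]=2 ship[0->1]=2 prod=2 -> inv=[2 14 5 2]
Step 8: demand=5,sold=2 ship[2->3]=2 ship[1->2]=2 ship[0->1]=2 prod=2 -> inv=[2 14 5 2]

2 14 5 2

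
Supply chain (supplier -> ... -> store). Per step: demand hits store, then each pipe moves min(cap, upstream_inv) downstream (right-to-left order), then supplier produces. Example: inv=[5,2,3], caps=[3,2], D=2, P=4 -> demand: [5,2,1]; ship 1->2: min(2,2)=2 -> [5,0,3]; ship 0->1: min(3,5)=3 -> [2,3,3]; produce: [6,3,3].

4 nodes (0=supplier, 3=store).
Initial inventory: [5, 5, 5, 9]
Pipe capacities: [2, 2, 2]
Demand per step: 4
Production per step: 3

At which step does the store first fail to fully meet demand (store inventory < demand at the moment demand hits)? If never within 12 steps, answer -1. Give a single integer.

Step 1: demand=4,sold=4 ship[2->3]=2 ship[1->2]=2 ship[0->1]=2 prod=3 -> [6 5 5 7]
Step 2: demand=4,sold=4 ship[2->3]=2 ship[1->2]=2 ship[0->1]=2 prod=3 -> [7 5 5 5]
Step 3: demand=4,sold=4 ship[2->3]=2 ship[1->2]=2 ship[0->1]=2 prod=3 -> [8 5 5 3]
Step 4: demand=4,sold=3 ship[2->3]=2 ship[1->2]=2 ship[0->1]=2 prod=3 -> [9 5 5 2]
Step 5: demand=4,sold=2 ship[2->3]=2 ship[1->2]=2 ship[0->1]=2 prod=3 -> [10 5 5 2]
Step 6: demand=4,sold=2 ship[2->3]=2 ship[1->2]=2 ship[0->1]=2 prod=3 -> [11 5 5 2]
Step 7: demand=4,sold=2 ship[2->3]=2 ship[1->2]=2 ship[0->1]=2 prod=3 -> [12 5 5 2]
Step 8: demand=4,sold=2 ship[2->3]=2 ship[1->2]=2 ship[0->1]=2 prod=3 -> [13 5 5 2]
Step 9: demand=4,sold=2 ship[2->3]=2 ship[1->2]=2 ship[0->1]=2 prod=3 -> [14 5 5 2]
Step 10: demand=4,sold=2 ship[2->3]=2 ship[1->2]=2 ship[0->1]=2 prod=3 -> [15 5 5 2]
Step 11: demand=4,sold=2 ship[2->3]=2 ship[1->2]=2 ship[0->1]=2 prod=3 -> [16 5 5 2]
Step 12: demand=4,sold=2 ship[2->3]=2 ship[1->2]=2 ship[0->1]=2 prod=3 -> [17 5 5 2]
First stockout at step 4

4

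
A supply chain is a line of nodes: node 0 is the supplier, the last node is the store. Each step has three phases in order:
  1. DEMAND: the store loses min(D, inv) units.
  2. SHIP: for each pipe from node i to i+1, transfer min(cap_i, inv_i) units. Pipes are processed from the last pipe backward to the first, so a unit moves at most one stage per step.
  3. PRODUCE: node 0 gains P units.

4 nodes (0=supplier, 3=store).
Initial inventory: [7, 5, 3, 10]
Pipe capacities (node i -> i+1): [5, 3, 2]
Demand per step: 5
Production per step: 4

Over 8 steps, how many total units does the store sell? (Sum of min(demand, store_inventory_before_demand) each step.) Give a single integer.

Answer: 24

Derivation:
Step 1: sold=5 (running total=5) -> [6 7 4 7]
Step 2: sold=5 (running total=10) -> [5 9 5 4]
Step 3: sold=4 (running total=14) -> [4 11 6 2]
Step 4: sold=2 (running total=16) -> [4 12 7 2]
Step 5: sold=2 (running total=18) -> [4 13 8 2]
Step 6: sold=2 (running total=20) -> [4 14 9 2]
Step 7: sold=2 (running total=22) -> [4 15 10 2]
Step 8: sold=2 (running total=24) -> [4 16 11 2]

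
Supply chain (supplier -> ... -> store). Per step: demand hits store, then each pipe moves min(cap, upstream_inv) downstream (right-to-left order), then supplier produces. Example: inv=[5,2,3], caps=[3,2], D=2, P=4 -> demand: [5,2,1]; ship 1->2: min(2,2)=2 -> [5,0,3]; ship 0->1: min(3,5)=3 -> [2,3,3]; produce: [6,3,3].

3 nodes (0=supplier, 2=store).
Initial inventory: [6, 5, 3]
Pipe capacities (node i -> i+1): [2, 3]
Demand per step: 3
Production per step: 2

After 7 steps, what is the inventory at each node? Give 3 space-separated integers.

Step 1: demand=3,sold=3 ship[1->2]=3 ship[0->1]=2 prod=2 -> inv=[6 4 3]
Step 2: demand=3,sold=3 ship[1->2]=3 ship[0->1]=2 prod=2 -> inv=[6 3 3]
Step 3: demand=3,sold=3 ship[1->2]=3 ship[0->1]=2 prod=2 -> inv=[6 2 3]
Step 4: demand=3,sold=3 ship[1->2]=2 ship[0->1]=2 prod=2 -> inv=[6 2 2]
Step 5: demand=3,sold=2 ship[1->2]=2 ship[0->1]=2 prod=2 -> inv=[6 2 2]
Step 6: demand=3,sold=2 ship[1->2]=2 ship[0->1]=2 prod=2 -> inv=[6 2 2]
Step 7: demand=3,sold=2 ship[1->2]=2 ship[0->1]=2 prod=2 -> inv=[6 2 2]

6 2 2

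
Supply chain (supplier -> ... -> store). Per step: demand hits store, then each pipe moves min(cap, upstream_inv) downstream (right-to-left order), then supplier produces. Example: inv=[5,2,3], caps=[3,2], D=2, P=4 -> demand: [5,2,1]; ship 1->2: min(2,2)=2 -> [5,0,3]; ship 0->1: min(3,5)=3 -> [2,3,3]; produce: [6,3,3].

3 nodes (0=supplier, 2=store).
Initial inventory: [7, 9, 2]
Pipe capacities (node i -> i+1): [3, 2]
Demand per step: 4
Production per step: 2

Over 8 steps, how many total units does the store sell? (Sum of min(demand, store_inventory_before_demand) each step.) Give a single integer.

Step 1: sold=2 (running total=2) -> [6 10 2]
Step 2: sold=2 (running total=4) -> [5 11 2]
Step 3: sold=2 (running total=6) -> [4 12 2]
Step 4: sold=2 (running total=8) -> [3 13 2]
Step 5: sold=2 (running total=10) -> [2 14 2]
Step 6: sold=2 (running total=12) -> [2 14 2]
Step 7: sold=2 (running total=14) -> [2 14 2]
Step 8: sold=2 (running total=16) -> [2 14 2]

Answer: 16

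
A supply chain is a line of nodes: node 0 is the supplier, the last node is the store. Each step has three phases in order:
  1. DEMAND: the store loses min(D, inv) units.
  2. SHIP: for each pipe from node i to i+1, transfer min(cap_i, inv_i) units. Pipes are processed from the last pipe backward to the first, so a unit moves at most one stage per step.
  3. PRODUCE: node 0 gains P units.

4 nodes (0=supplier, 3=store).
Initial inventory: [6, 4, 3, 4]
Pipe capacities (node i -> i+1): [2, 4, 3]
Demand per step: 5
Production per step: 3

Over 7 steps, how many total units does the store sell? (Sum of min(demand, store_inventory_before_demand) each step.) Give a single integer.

Step 1: sold=4 (running total=4) -> [7 2 4 3]
Step 2: sold=3 (running total=7) -> [8 2 3 3]
Step 3: sold=3 (running total=10) -> [9 2 2 3]
Step 4: sold=3 (running total=13) -> [10 2 2 2]
Step 5: sold=2 (running total=15) -> [11 2 2 2]
Step 6: sold=2 (running total=17) -> [12 2 2 2]
Step 7: sold=2 (running total=19) -> [13 2 2 2]

Answer: 19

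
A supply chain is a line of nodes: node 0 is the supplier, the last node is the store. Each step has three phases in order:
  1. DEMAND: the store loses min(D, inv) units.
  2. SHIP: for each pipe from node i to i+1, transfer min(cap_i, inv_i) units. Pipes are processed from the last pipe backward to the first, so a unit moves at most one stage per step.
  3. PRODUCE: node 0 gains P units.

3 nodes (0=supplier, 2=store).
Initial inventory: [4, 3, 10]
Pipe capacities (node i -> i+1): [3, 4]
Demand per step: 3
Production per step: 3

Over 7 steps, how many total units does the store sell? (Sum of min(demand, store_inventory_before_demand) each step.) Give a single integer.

Step 1: sold=3 (running total=3) -> [4 3 10]
Step 2: sold=3 (running total=6) -> [4 3 10]
Step 3: sold=3 (running total=9) -> [4 3 10]
Step 4: sold=3 (running total=12) -> [4 3 10]
Step 5: sold=3 (running total=15) -> [4 3 10]
Step 6: sold=3 (running total=18) -> [4 3 10]
Step 7: sold=3 (running total=21) -> [4 3 10]

Answer: 21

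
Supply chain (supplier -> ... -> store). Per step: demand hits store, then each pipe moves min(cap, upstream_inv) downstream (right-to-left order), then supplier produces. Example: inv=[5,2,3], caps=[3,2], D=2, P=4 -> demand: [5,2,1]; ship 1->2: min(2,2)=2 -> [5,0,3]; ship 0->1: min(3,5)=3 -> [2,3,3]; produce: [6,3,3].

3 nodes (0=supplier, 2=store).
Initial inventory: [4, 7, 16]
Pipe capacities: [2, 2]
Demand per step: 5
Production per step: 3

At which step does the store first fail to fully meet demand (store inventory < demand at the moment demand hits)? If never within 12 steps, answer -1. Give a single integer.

Step 1: demand=5,sold=5 ship[1->2]=2 ship[0->1]=2 prod=3 -> [5 7 13]
Step 2: demand=5,sold=5 ship[1->2]=2 ship[0->1]=2 prod=3 -> [6 7 10]
Step 3: demand=5,sold=5 ship[1->2]=2 ship[0->1]=2 prod=3 -> [7 7 7]
Step 4: demand=5,sold=5 ship[1->2]=2 ship[0->1]=2 prod=3 -> [8 7 4]
Step 5: demand=5,sold=4 ship[1->2]=2 ship[0->1]=2 prod=3 -> [9 7 2]
Step 6: demand=5,sold=2 ship[1->2]=2 ship[0->1]=2 prod=3 -> [10 7 2]
Step 7: demand=5,sold=2 ship[1->2]=2 ship[0->1]=2 prod=3 -> [11 7 2]
Step 8: demand=5,sold=2 ship[1->2]=2 ship[0->1]=2 prod=3 -> [12 7 2]
Step 9: demand=5,sold=2 ship[1->2]=2 ship[0->1]=2 prod=3 -> [13 7 2]
Step 10: demand=5,sold=2 ship[1->2]=2 ship[0->1]=2 prod=3 -> [14 7 2]
Step 11: demand=5,sold=2 ship[1->2]=2 ship[0->1]=2 prod=3 -> [15 7 2]
Step 12: demand=5,sold=2 ship[1->2]=2 ship[0->1]=2 prod=3 -> [16 7 2]
First stockout at step 5

5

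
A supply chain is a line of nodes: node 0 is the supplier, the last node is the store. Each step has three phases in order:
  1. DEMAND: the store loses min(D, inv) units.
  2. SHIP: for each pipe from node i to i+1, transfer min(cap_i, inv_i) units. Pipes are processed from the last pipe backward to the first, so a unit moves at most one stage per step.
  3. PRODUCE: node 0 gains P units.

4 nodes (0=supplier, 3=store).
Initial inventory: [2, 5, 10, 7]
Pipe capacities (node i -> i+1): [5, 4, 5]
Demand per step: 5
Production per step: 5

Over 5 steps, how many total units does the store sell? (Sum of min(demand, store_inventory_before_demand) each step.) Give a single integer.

Step 1: sold=5 (running total=5) -> [5 3 9 7]
Step 2: sold=5 (running total=10) -> [5 5 7 7]
Step 3: sold=5 (running total=15) -> [5 6 6 7]
Step 4: sold=5 (running total=20) -> [5 7 5 7]
Step 5: sold=5 (running total=25) -> [5 8 4 7]

Answer: 25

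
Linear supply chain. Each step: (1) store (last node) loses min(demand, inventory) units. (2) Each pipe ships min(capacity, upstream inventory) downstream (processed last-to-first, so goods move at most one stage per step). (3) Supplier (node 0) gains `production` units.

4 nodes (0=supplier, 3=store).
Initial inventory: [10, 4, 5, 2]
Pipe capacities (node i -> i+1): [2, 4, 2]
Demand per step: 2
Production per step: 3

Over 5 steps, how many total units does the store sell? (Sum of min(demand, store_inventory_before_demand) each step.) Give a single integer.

Answer: 10

Derivation:
Step 1: sold=2 (running total=2) -> [11 2 7 2]
Step 2: sold=2 (running total=4) -> [12 2 7 2]
Step 3: sold=2 (running total=6) -> [13 2 7 2]
Step 4: sold=2 (running total=8) -> [14 2 7 2]
Step 5: sold=2 (running total=10) -> [15 2 7 2]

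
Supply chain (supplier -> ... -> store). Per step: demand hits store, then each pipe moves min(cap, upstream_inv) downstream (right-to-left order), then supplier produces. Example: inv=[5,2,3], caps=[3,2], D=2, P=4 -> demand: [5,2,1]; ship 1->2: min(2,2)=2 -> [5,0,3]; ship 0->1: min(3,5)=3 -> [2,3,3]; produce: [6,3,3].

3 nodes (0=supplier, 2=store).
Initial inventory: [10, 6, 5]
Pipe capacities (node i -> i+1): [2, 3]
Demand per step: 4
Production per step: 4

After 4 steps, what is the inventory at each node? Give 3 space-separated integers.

Step 1: demand=4,sold=4 ship[1->2]=3 ship[0->1]=2 prod=4 -> inv=[12 5 4]
Step 2: demand=4,sold=4 ship[1->2]=3 ship[0->1]=2 prod=4 -> inv=[14 4 3]
Step 3: demand=4,sold=3 ship[1->2]=3 ship[0->1]=2 prod=4 -> inv=[16 3 3]
Step 4: demand=4,sold=3 ship[1->2]=3 ship[0->1]=2 prod=4 -> inv=[18 2 3]

18 2 3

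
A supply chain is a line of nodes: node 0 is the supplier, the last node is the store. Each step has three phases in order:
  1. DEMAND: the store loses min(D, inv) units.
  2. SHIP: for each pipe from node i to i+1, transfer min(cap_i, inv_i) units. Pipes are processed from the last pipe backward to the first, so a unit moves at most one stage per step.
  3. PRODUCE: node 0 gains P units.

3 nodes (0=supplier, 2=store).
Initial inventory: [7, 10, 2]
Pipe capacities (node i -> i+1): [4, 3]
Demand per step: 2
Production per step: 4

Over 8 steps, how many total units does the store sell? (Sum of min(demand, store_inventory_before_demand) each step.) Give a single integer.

Answer: 16

Derivation:
Step 1: sold=2 (running total=2) -> [7 11 3]
Step 2: sold=2 (running total=4) -> [7 12 4]
Step 3: sold=2 (running total=6) -> [7 13 5]
Step 4: sold=2 (running total=8) -> [7 14 6]
Step 5: sold=2 (running total=10) -> [7 15 7]
Step 6: sold=2 (running total=12) -> [7 16 8]
Step 7: sold=2 (running total=14) -> [7 17 9]
Step 8: sold=2 (running total=16) -> [7 18 10]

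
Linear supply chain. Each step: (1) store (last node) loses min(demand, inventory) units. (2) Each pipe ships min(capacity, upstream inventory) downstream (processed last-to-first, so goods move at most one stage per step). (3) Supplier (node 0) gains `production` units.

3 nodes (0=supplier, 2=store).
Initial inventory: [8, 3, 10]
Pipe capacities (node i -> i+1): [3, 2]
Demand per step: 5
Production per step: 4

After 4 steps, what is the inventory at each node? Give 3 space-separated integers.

Step 1: demand=5,sold=5 ship[1->2]=2 ship[0->1]=3 prod=4 -> inv=[9 4 7]
Step 2: demand=5,sold=5 ship[1->2]=2 ship[0->1]=3 prod=4 -> inv=[10 5 4]
Step 3: demand=5,sold=4 ship[1->2]=2 ship[0->1]=3 prod=4 -> inv=[11 6 2]
Step 4: demand=5,sold=2 ship[1->2]=2 ship[0->1]=3 prod=4 -> inv=[12 7 2]

12 7 2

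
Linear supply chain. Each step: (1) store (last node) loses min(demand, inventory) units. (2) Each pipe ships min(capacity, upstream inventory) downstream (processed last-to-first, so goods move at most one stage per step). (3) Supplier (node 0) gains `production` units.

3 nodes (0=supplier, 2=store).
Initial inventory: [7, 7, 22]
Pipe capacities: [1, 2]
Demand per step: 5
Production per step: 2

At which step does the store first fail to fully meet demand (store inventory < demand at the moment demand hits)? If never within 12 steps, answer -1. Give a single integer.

Step 1: demand=5,sold=5 ship[1->2]=2 ship[0->1]=1 prod=2 -> [8 6 19]
Step 2: demand=5,sold=5 ship[1->2]=2 ship[0->1]=1 prod=2 -> [9 5 16]
Step 3: demand=5,sold=5 ship[1->2]=2 ship[0->1]=1 prod=2 -> [10 4 13]
Step 4: demand=5,sold=5 ship[1->2]=2 ship[0->1]=1 prod=2 -> [11 3 10]
Step 5: demand=5,sold=5 ship[1->2]=2 ship[0->1]=1 prod=2 -> [12 2 7]
Step 6: demand=5,sold=5 ship[1->2]=2 ship[0->1]=1 prod=2 -> [13 1 4]
Step 7: demand=5,sold=4 ship[1->2]=1 ship[0->1]=1 prod=2 -> [14 1 1]
Step 8: demand=5,sold=1 ship[1->2]=1 ship[0->1]=1 prod=2 -> [15 1 1]
Step 9: demand=5,sold=1 ship[1->2]=1 ship[0->1]=1 prod=2 -> [16 1 1]
Step 10: demand=5,sold=1 ship[1->2]=1 ship[0->1]=1 prod=2 -> [17 1 1]
Step 11: demand=5,sold=1 ship[1->2]=1 ship[0->1]=1 prod=2 -> [18 1 1]
Step 12: demand=5,sold=1 ship[1->2]=1 ship[0->1]=1 prod=2 -> [19 1 1]
First stockout at step 7

7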